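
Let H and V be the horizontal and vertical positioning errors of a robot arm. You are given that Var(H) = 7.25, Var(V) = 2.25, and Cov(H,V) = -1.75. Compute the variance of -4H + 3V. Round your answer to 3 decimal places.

178.250

Var(-4H + 3V) = (-4)²·Var(H) + (3)²·Var(V) + 2·(-4)·(3)·Cov(H,V)
= 16·7.25 + 9·2.25 + -24·-1.75 = 178.25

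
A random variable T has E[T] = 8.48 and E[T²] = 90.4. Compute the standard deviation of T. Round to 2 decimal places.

4.30

V(T) = 90.4 − (8.48)² = 18.4896
SD(T) = √18.4896 ≈ 4.30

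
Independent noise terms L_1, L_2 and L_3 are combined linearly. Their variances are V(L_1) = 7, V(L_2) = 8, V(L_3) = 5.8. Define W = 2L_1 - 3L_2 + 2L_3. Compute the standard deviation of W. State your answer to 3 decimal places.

By independence, V(W) = (2)²V(L_1) + (-3)²V(L_2) + (2)²V(L_3)
= (2)²·7 + (-3)²·8 + (2)²·5.8 = 123.2
SD(W) = √123.2 ≈ 11.100

11.100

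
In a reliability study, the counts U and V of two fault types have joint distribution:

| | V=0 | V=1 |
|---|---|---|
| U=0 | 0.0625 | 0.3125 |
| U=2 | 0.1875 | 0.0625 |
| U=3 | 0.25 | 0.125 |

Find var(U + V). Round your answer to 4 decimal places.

E[U] = 1.625,  E[V] = 0.5,  E[UV] = 0.5
var(U) = 4.375 − (1.625)² = 1.734375;  var(V) = 0.5 − (0.5)² = 0.25
cov(U,V) = 0.5 − (1.625)(0.5) = -0.3125
var(U + V) = (1)²·1.734375 + (1)²·0.25 + 2·(1)·(1)·-0.3125 = 1.359375

1.3594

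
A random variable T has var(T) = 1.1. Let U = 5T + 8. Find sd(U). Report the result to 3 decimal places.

var(5T + 8) = (5)²·1.1 = 27.5
sd(U) = √27.5 ≈ 5.244

5.244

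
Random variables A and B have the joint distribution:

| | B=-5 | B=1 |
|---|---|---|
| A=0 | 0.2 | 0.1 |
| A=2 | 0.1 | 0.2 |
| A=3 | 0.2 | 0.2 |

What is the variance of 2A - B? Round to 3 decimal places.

E[A] = 1.8,  E[B] = -2,  E[AB] = -3
V(A) = 4.8 − (1.8)² = 1.56;  V(B) = 13 − (-2)² = 9
cov(A,B) = -3 − (1.8)(-2) = 0.6
V(2A - B) = (2)²·1.56 + (-1)²·9 + 2·(2)·(-1)·0.6 = 12.84

12.840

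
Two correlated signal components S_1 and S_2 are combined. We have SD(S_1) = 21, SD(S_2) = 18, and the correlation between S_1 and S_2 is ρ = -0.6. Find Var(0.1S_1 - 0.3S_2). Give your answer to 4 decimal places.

47.1780

Var(S_1) = (21)² = 441;  Var(S_2) = (18)² = 324
cov(S_1,S_2) = ρ·SD(S_1)·SD(S_2) = -0.6·21·18 = -226.8
Var(0.1S_1 - 0.3S_2) = (0.1)²·Var(S_1) + (-0.3)²·Var(S_2) + 2·(0.1)·(-0.3)·cov(S_1,S_2)
= 0.01·441 + 0.09·324 + -0.06·-226.8 = 47.178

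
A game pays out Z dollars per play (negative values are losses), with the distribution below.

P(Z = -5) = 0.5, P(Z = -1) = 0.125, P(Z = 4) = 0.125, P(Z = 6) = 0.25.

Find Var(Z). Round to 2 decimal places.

E[Z] = (-5)(0.5) + (-1)(0.125) + (4)(0.125) + (6)(0.25) = -0.625
E[Z²] = (-5)²(0.5) + (-1)²(0.125) + (4)²(0.125) + (6)²(0.25) = 23.625
Var(Z) = E[Z²] − (E[Z])² = 23.625 − (-0.625)² = 23.234375

23.23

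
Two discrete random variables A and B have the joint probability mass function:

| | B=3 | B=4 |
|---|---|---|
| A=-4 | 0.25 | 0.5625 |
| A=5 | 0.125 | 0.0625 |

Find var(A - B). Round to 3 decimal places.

E[A] = -2.3125,  E[B] = 3.625,  E[AB] = -8.875
var(A) = 17.6875 − (-2.3125)² = 12.33984375;  var(B) = 13.375 − (3.625)² = 0.234375
cov(A,B) = -8.875 − (-2.3125)(3.625) = -0.4921875
var(A - B) = (1)²·12.33984375 + (-1)²·0.234375 + 2·(1)·(-1)·-0.4921875 = 13.55859375

13.559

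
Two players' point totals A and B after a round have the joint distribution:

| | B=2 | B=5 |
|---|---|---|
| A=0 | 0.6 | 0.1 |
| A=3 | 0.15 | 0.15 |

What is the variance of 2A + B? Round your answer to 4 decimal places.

11.9475

E[A] = 0.9,  E[B] = 2.75,  E[AB] = 3.15
Var(A) = 2.7 − (0.9)² = 1.89;  Var(B) = 9.25 − (2.75)² = 1.6875
cov(A,B) = 3.15 − (0.9)(2.75) = 0.675
Var(2A + B) = (2)²·1.89 + (1)²·1.6875 + 2·(2)·(1)·0.675 = 11.9475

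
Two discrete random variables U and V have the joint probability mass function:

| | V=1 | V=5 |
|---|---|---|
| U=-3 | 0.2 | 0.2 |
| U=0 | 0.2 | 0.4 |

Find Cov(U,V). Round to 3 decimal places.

E[U] = -1.2,  E[V] = 3.4
E[UV] = -3.6
Cov(U,V) = E[UV] − E[U]E[V] = -3.6 − (-1.2)(3.4) = 0.48

0.480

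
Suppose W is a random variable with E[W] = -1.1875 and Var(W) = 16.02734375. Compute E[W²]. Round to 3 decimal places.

17.438

E[W²] = Var(W) + (E[W])² = 16.02734375 + (-1.1875)² = 17.4375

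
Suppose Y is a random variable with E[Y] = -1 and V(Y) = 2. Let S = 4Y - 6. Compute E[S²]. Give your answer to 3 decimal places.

132.000

E[4Y - 6] = 4·-1 − 6 = -10
V(4Y - 6) = (4)²·2 = 32
E[S²] = V(S) + (E[S])² = 32 + (-10)² = 132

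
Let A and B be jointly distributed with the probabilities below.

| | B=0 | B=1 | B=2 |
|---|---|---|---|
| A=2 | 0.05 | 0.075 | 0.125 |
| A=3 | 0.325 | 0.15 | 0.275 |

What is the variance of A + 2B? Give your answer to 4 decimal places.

E[A] = 2.75,  E[B] = 1.025,  E[AB] = 2.75
Var(A) = 7.75 − (2.75)² = 0.1875;  Var(B) = 1.825 − (1.025)² = 0.774375
cov(A,B) = 2.75 − (2.75)(1.025) = -0.06875
Var(A + 2B) = (1)²·0.1875 + (2)²·0.774375 + 2·(1)·(2)·-0.06875 = 3.01

3.0100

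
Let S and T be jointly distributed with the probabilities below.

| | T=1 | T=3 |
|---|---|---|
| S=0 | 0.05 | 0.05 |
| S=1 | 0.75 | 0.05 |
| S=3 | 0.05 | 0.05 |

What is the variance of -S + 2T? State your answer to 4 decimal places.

E[S] = 1.1,  E[T] = 1.3,  E[ST] = 1.5
V(S) = 1.7 − (1.1)² = 0.49;  V(T) = 2.2 − (1.3)² = 0.51
cov(S,T) = 1.5 − (1.1)(1.3) = 0.07
V(-S + 2T) = (-1)²·0.49 + (2)²·0.51 + 2·(-1)·(2)·0.07 = 2.25

2.2500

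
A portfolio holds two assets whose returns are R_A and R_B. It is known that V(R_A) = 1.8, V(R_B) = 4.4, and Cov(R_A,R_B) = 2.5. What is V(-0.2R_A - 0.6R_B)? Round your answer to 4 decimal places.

V(-0.2R_A - 0.6R_B) = (-0.2)²·V(R_A) + (-0.6)²·V(R_B) + 2·(-0.2)·(-0.6)·Cov(R_A,R_B)
= 0.04·1.8 + 0.36·4.4 + 0.24·2.5 = 2.256

2.2560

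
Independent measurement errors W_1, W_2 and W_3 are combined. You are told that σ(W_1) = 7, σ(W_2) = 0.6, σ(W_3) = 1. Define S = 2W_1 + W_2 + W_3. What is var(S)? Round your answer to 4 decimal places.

197.3600

var(W_1) = 49, var(W_2) = 0.36, var(W_3) = 1
By independence, var(S) = (2)²var(W_1) + (1)²var(W_2) + (1)²var(W_3)
= (2)²·49 + (1)²·0.36 + (1)²·1 = 197.36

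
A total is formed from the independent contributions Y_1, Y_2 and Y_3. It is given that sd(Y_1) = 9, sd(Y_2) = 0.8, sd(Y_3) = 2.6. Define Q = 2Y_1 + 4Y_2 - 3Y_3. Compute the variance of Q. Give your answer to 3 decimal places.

Var(Y_1) = 81, Var(Y_2) = 0.64, Var(Y_3) = 6.76
By independence, Var(Q) = (2)²Var(Y_1) + (4)²Var(Y_2) + (-3)²Var(Y_3)
= (2)²·81 + (4)²·0.64 + (-3)²·6.76 = 395.08

395.080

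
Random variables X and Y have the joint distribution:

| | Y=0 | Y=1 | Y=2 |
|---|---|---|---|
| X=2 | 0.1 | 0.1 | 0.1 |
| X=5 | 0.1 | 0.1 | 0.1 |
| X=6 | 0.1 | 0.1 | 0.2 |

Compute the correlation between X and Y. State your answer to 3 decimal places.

E[X] = 4.5,  E[Y] = 1.1
E[XY] = 5.1
Cov(X,Y) = E[XY] − E[X]E[Y] = 5.1 − (4.5)(1.1) = 0.15
Var(X) = 2.85,  Var(Y) = 0.69
ρ = 0.15 / √(2.85·0.69) ≈ 0.107

0.107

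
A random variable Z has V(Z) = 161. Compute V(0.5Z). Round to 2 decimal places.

40.25

V(0.5Z) = (0.5)²·V(Z) = 0.25·161 = 40.25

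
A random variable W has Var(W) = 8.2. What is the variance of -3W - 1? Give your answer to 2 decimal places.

Var(-3W - 1) = (-3)²·Var(W) = 9·8.2 = 73.8

73.80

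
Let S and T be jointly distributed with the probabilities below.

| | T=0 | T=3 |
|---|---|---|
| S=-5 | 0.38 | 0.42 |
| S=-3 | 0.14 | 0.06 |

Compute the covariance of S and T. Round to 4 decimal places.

E[S] = -4.6,  E[T] = 1.44
E[ST] = -6.84
Cov(S,T) = E[ST] − E[S]E[T] = -6.84 − (-4.6)(1.44) = -0.216

-0.2160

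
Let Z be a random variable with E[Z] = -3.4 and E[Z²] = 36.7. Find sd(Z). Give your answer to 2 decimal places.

Var(Z) = 36.7 − (-3.4)² = 25.14
sd(Z) = √25.14 ≈ 5.01

5.01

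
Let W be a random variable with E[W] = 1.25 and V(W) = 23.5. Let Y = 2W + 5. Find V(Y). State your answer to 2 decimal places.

94.00

V(2W + 5) = (2)²·V(W) = 4·23.5 = 94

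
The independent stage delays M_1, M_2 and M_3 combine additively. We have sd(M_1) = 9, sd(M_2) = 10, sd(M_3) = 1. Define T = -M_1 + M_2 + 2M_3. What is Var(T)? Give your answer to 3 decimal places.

185.000

Var(M_1) = 81, Var(M_2) = 100, Var(M_3) = 1
By independence, Var(T) = (-1)²Var(M_1) + (1)²Var(M_2) + (2)²Var(M_3)
= (-1)²·81 + (1)²·100 + (2)²·1 = 185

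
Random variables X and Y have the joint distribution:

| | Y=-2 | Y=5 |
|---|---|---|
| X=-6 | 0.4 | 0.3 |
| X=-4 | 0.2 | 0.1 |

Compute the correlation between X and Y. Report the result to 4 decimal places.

-0.0891

E[X] = -5.4,  E[Y] = 0.8
E[XY] = -4.6
Cov(X,Y) = E[XY] − E[X]E[Y] = -4.6 − (-5.4)(0.8) = -0.28
Var(X) = 0.84,  Var(Y) = 11.76
ρ = -0.28 / √(0.84·11.76) ≈ -0.0891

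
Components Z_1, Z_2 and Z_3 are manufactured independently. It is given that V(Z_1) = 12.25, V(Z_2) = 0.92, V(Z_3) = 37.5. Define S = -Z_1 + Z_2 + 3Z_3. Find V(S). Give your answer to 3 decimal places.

350.670

By independence, V(S) = (-1)²V(Z_1) + (1)²V(Z_2) + (3)²V(Z_3)
= (-1)²·12.25 + (1)²·0.92 + (3)²·37.5 = 350.67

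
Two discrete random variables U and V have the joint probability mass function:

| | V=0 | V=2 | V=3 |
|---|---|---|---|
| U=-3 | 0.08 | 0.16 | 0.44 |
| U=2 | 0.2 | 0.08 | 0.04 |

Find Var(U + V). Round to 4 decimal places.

E[U] = -1.4,  E[V] = 1.92,  E[UV] = -4.36
Var(U) = 7.4 − (-1.4)² = 5.44;  Var(V) = 5.28 − (1.92)² = 1.5936
Cov(U,V) = -4.36 − (-1.4)(1.92) = -1.672
Var(U + V) = (1)²·5.44 + (1)²·1.5936 + 2·(1)·(1)·-1.672 = 3.6896

3.6896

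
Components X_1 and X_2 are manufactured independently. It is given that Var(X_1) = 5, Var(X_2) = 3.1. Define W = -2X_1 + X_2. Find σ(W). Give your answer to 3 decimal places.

4.806

By independence, Var(W) = (-2)²Var(X_1) + (1)²Var(X_2)
= (-2)²·5 + (1)²·3.1 = 23.1
σ(W) = √23.1 ≈ 4.806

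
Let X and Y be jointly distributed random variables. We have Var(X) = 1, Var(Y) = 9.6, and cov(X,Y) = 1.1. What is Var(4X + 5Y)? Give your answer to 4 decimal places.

Var(4X + 5Y) = (4)²·Var(X) + (5)²·Var(Y) + 2·(4)·(5)·cov(X,Y)
= 16·1 + 25·9.6 + 40·1.1 = 300

300.0000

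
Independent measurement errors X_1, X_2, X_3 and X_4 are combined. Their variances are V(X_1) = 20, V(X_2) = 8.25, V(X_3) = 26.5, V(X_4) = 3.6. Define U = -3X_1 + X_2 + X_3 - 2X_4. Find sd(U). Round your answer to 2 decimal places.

15.14

By independence, V(U) = (-3)²V(X_1) + (1)²V(X_2) + (1)²V(X_3) + (-2)²V(X_4)
= (-3)²·20 + (1)²·8.25 + (1)²·26.5 + (-2)²·3.6 = 229.15
sd(U) = √229.15 ≈ 15.14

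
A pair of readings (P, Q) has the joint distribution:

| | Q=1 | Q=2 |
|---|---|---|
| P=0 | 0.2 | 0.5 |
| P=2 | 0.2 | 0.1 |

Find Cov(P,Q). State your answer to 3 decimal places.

E[P] = 0.6,  E[Q] = 1.6
E[PQ] = 0.8
Cov(P,Q) = E[PQ] − E[P]E[Q] = 0.8 − (0.6)(1.6) = -0.16

-0.160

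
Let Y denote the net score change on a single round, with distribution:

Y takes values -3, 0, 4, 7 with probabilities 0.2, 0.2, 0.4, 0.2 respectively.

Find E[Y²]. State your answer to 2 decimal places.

18.00

E[Y²] = (-3)²(0.2) + (0)²(0.2) + (4)²(0.4) + (7)²(0.2) = 18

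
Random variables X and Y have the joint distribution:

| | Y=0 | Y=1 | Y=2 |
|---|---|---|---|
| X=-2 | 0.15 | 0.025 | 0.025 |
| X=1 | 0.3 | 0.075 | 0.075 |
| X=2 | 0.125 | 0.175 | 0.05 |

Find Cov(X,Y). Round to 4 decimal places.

0.1938

E[X] = 0.75,  E[Y] = 0.575
E[XY] = 0.625
Cov(X,Y) = E[XY] − E[X]E[Y] = 0.625 − (0.75)(0.575) = 0.19375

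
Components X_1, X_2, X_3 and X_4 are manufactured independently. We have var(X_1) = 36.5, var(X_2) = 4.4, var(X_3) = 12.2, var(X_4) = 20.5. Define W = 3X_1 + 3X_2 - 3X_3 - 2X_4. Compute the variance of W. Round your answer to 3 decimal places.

By independence, var(W) = (3)²var(X_1) + (3)²var(X_2) + (-3)²var(X_3) + (-2)²var(X_4)
= (3)²·36.5 + (3)²·4.4 + (-3)²·12.2 + (-2)²·20.5 = 559.9

559.900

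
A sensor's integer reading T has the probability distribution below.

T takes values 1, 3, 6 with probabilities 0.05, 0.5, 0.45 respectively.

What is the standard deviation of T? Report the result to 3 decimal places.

1.639

E[T] = (1)(0.05) + (3)(0.5) + (6)(0.45) = 4.25
E[T²] = (1)²(0.05) + (3)²(0.5) + (6)²(0.45) = 20.75
Var(T) = E[T²] − (E[T])² = 20.75 − (4.25)² = 2.6875
sd(T) = √2.6875 ≈ 1.639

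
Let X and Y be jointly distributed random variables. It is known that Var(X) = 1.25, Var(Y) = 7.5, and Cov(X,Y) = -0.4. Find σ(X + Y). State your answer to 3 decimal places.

2.820

Var(X + Y) = (1)²·Var(X) + (1)²·Var(Y) + 2·(1)·(1)·Cov(X,Y)
= 1·1.25 + 1·7.5 + 2·-0.4 = 7.95
σ(X + Y) = √7.95 ≈ 2.820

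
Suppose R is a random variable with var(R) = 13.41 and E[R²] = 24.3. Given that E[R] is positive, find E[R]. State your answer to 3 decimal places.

(E[R])² = E[R²] − var(R) = 24.3 − 13.41 = 10.89
E[R] = √10.89 = 3.3

3.300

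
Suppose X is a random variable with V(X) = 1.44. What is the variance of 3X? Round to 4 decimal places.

V(3X) = (3)²·V(X) = 9·1.44 = 12.96

12.9600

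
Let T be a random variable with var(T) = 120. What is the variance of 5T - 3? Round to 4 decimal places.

3000.0000

var(5T - 3) = (5)²·var(T) = 25·120 = 3000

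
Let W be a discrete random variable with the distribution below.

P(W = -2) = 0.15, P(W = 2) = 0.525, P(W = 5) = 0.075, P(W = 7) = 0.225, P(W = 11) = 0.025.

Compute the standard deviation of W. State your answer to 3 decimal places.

E[W] = (-2)(0.15) + (2)(0.525) + (5)(0.075) + (7)(0.225) + (11)(0.025) = 2.975
E[W²] = (-2)²(0.15) + (2)²(0.525) + (5)²(0.075) + (7)²(0.225) + (11)²(0.025) = 18.625
var(W) = E[W²] − (E[W])² = 18.625 − (2.975)² = 9.774375
σ(W) = √9.774375 ≈ 3.126

3.126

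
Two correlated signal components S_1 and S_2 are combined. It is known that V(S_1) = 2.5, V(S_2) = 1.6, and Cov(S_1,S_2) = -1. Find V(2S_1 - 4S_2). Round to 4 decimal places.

51.6000

V(2S_1 - 4S_2) = (2)²·V(S_1) + (-4)²·V(S_2) + 2·(2)·(-4)·Cov(S_1,S_2)
= 4·2.5 + 16·1.6 + -16·-1 = 51.6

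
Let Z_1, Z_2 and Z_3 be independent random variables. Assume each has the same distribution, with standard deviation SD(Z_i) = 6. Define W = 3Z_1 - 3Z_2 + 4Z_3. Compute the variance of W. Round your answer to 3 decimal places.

1224.000

var(Z_i) = (6)² = 36
By independence, var(W) = (3)²var(Z_1) + (-3)²var(Z_2) + (4)²var(Z_3)
= (3)²·36 + (-3)²·36 + (4)²·36 = 1224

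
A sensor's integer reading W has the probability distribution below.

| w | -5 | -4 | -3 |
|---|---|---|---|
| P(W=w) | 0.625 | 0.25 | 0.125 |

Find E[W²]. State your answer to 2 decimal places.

20.75

E[W²] = (-5)²(0.625) + (-4)²(0.25) + (-3)²(0.125) = 20.75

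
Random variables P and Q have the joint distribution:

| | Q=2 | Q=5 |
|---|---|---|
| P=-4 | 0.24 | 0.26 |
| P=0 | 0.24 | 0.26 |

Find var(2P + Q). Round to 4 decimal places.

18.2464

E[P] = -2,  E[Q] = 3.56,  E[PQ] = -7.12
var(P) = 8 − (-2)² = 4;  var(Q) = 14.92 − (3.56)² = 2.2464
Cov(P,Q) = -7.12 − (-2)(3.56) = 0
var(2P + Q) = (2)²·4 + (1)²·2.2464 + 2·(2)·(1)·0 = 18.2464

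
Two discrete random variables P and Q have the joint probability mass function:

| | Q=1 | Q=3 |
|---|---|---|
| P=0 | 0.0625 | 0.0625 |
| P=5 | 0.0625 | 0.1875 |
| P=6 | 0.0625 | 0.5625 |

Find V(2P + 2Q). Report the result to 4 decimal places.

21.4375

E[P] = 5,  E[Q] = 2.625,  E[PQ] = 13.625
V(P) = 28.75 − (5)² = 3.75;  V(Q) = 7.5 − (2.625)² = 0.609375
Cov(P,Q) = 13.625 − (5)(2.625) = 0.5
V(2P + 2Q) = (2)²·3.75 + (2)²·0.609375 + 2·(2)·(2)·0.5 = 21.4375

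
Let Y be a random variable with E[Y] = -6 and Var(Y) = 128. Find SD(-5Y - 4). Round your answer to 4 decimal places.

56.5685

Var(-5Y - 4) = (-5)²·128 = 3200
SD(-5Y - 4) = √3200 ≈ 56.5685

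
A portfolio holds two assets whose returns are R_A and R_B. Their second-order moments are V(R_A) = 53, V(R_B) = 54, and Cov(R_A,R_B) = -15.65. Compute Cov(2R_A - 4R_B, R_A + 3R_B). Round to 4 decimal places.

Cov(2R_A - 4R_B, R_A + 3R_B) = (2)(1)V(R_A) + (-4)(3)V(R_B) + [(2)(3) + (-4)(1)]Cov(R_A,R_B)
= 2·53 + -12·54 + 2·-15.65 = -573.3

-573.3000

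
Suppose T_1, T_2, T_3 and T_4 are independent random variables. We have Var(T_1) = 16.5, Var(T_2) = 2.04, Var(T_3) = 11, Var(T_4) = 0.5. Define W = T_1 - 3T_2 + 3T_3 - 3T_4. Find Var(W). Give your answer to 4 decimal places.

By independence, Var(W) = (1)²Var(T_1) + (-3)²Var(T_2) + (3)²Var(T_3) + (-3)²Var(T_4)
= (1)²·16.5 + (-3)²·2.04 + (3)²·11 + (-3)²·0.5 = 138.36

138.3600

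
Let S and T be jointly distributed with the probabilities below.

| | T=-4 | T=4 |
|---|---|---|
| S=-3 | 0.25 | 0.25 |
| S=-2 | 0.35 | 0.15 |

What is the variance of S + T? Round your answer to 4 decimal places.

E[S] = -2.5,  E[T] = -0.8,  E[ST] = 1.6
Var(S) = 6.5 − (-2.5)² = 0.25;  Var(T) = 16 − (-0.8)² = 15.36
Cov(S,T) = 1.6 − (-2.5)(-0.8) = -0.4
Var(S + T) = (1)²·0.25 + (1)²·15.36 + 2·(1)·(1)·-0.4 = 14.81

14.8100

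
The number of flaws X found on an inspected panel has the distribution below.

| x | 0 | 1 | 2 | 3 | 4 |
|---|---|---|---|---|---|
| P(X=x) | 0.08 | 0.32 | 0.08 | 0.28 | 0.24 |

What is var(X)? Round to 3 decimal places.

1.802

E[X] = (0)(0.08) + (1)(0.32) + (2)(0.08) + (3)(0.28) + (4)(0.24) = 2.28
E[X²] = (0)²(0.08) + (1)²(0.32) + (2)²(0.08) + (3)²(0.28) + (4)²(0.24) = 7
var(X) = E[X²] − (E[X])² = 7 − (2.28)² = 1.8016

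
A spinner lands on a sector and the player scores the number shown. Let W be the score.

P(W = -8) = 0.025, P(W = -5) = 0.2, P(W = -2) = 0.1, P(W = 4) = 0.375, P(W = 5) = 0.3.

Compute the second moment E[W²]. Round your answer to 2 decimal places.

E[W²] = (-8)²(0.025) + (-5)²(0.2) + (-2)²(0.1) + (4)²(0.375) + (5)²(0.3) = 20.5

20.50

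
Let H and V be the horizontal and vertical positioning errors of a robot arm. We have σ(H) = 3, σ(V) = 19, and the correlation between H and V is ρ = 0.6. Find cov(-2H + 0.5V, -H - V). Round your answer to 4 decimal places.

Var(H) = (3)² = 9;  Var(V) = (19)² = 361
cov(H,V) = ρ·σ(H)·σ(V) = 0.6·3·19 = 34.2
cov(-2H + 0.5V, -H - V) = (-2)(-1)Var(H) + (0.5)(-1)Var(V) + [(-2)(-1) + (0.5)(-1)]cov(H,V)
= 2·9 + -0.5·361 + 1.5·34.2 = -111.2

-111.2000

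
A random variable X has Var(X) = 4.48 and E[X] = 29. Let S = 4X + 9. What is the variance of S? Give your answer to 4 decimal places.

71.6800

Var(4X + 9) = (4)²·Var(X) = 16·4.48 = 71.68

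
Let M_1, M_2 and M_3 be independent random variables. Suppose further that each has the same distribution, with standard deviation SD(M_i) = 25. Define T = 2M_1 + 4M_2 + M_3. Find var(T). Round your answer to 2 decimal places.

13125.00

var(M_i) = (25)² = 625
By independence, var(T) = (2)²var(M_1) + (4)²var(M_2) + (1)²var(M_3)
= (2)²·625 + (4)²·625 + (1)²·625 = 13125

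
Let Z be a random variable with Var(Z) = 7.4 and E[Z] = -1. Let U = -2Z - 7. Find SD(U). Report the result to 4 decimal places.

5.4406

Var(-2Z - 7) = (-2)²·7.4 = 29.6
SD(U) = √29.6 ≈ 5.4406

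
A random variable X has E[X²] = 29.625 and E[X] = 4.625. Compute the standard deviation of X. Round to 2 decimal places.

Var(X) = 29.625 − (4.625)² = 8.234375
sd(X) = √8.234375 ≈ 2.87

2.87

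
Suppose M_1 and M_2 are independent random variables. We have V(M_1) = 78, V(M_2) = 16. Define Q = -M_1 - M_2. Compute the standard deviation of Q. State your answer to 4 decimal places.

9.6954

By independence, V(Q) = (-1)²V(M_1) + (-1)²V(M_2)
= (-1)²·78 + (-1)²·16 = 94
sd(Q) = √94 ≈ 9.6954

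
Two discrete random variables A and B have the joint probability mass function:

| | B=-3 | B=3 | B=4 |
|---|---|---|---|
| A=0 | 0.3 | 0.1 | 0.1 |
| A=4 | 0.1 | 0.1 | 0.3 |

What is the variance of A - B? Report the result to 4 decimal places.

E[A] = 2,  E[B] = 1,  E[AB] = 4.8
var(A) = 8 − (2)² = 4;  var(B) = 11.8 − (1)² = 10.8
cov(A,B) = 4.8 − (2)(1) = 2.8
var(A - B) = (1)²·4 + (-1)²·10.8 + 2·(1)·(-1)·2.8 = 9.2

9.2000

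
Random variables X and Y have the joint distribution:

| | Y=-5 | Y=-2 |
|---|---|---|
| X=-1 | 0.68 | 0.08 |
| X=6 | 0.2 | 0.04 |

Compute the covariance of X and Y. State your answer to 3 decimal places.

E[X] = 0.68,  E[Y] = -4.64
E[XY] = -2.92
Cov(X,Y) = E[XY] − E[X]E[Y] = -2.92 − (0.68)(-4.64) = 0.2352

0.235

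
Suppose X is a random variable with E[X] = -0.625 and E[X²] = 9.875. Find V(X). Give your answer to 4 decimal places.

9.4844

V(X) = 9.875 − (-0.625)² = 9.484375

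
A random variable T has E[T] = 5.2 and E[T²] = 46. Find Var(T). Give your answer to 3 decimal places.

Var(T) = 46 − (5.2)² = 18.96

18.960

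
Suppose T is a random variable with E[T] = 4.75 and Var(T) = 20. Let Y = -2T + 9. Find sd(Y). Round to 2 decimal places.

8.94

Var(-2T + 9) = (-2)²·20 = 80
sd(Y) = √80 ≈ 8.94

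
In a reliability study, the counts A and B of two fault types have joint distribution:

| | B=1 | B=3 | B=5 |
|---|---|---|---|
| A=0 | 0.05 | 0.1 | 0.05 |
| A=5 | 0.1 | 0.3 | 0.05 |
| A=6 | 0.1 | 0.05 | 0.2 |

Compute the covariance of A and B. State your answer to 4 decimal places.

0.2650

E[A] = 4.35,  E[B] = 3.1
E[AB] = 13.75
Cov(A,B) = E[AB] − E[A]E[B] = 13.75 − (4.35)(3.1) = 0.265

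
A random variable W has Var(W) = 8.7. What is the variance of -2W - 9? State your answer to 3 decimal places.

Var(-2W - 9) = (-2)²·Var(W) = 4·8.7 = 34.8

34.800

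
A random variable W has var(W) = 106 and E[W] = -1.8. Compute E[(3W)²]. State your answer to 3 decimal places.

983.160

E[3W] = 3·-1.8 = -5.4
var(3W) = (3)²·106 = 954
E[(3W)²] = var((3W)) + (E[(3W)])² = 954 + (-5.4)² = 983.16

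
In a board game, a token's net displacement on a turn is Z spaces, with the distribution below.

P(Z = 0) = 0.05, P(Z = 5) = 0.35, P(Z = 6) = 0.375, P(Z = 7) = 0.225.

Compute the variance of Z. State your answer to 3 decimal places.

E[Z] = (0)(0.05) + (5)(0.35) + (6)(0.375) + (7)(0.225) = 5.575
E[Z²] = (0)²(0.05) + (5)²(0.35) + (6)²(0.375) + (7)²(0.225) = 33.275
Var(Z) = E[Z²] − (E[Z])² = 33.275 − (5.575)² = 2.194375

2.194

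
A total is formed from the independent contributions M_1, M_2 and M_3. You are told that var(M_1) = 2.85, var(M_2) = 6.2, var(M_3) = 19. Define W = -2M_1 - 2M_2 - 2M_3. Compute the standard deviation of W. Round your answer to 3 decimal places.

10.592

By independence, var(W) = (-2)²var(M_1) + (-2)²var(M_2) + (-2)²var(M_3)
= (-2)²·2.85 + (-2)²·6.2 + (-2)²·19 = 112.2
SD(W) = √112.2 ≈ 10.592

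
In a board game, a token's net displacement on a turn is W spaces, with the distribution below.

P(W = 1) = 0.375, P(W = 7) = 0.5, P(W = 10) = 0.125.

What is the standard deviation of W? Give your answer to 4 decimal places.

3.3331

E[W] = (1)(0.375) + (7)(0.5) + (10)(0.125) = 5.125
E[W²] = (1)²(0.375) + (7)²(0.5) + (10)²(0.125) = 37.375
V(W) = E[W²] − (E[W])² = 37.375 − (5.125)² = 11.109375
σ(W) = √11.109375 ≈ 3.3331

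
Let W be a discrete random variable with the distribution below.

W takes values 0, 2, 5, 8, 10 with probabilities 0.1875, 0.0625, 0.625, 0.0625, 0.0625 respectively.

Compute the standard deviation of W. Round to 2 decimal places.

2.64

E[W] = (0)(0.1875) + (2)(0.0625) + (5)(0.625) + (8)(0.0625) + (10)(0.0625) = 4.375
E[W²] = (0)²(0.1875) + (2)²(0.0625) + (5)²(0.625) + (8)²(0.0625) + (10)²(0.0625) = 26.125
var(W) = E[W²] − (E[W])² = 26.125 − (4.375)² = 6.984375
σ(W) = √6.984375 ≈ 2.64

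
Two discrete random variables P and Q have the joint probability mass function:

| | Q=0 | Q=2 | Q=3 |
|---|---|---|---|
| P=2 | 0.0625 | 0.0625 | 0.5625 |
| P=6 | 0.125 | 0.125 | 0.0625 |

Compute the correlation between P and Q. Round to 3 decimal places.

E[P] = 3.25,  E[Q] = 2.25
E[PQ] = 6.25
Cov(P,Q) = E[PQ] − E[P]E[Q] = 6.25 − (3.25)(2.25) = -1.0625
Var(P) = 3.4375,  Var(Q) = 1.3125
ρ = -1.0625 / √(3.4375·1.3125) ≈ -0.500

-0.500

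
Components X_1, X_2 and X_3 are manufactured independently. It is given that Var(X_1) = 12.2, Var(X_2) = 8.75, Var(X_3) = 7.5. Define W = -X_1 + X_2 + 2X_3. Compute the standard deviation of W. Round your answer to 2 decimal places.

7.14

By independence, Var(W) = (-1)²Var(X_1) + (1)²Var(X_2) + (2)²Var(X_3)
= (-1)²·12.2 + (1)²·8.75 + (2)²·7.5 = 50.95
σ(W) = √50.95 ≈ 7.14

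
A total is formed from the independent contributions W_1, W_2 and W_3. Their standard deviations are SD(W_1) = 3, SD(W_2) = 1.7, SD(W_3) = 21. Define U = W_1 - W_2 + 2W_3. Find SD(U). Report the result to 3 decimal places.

Var(W_1) = 9, Var(W_2) = 2.89, Var(W_3) = 441
By independence, Var(U) = (1)²Var(W_1) + (-1)²Var(W_2) + (2)²Var(W_3)
= (1)²·9 + (-1)²·2.89 + (2)²·441 = 1775.89
SD(U) = √1775.89 ≈ 42.141

42.141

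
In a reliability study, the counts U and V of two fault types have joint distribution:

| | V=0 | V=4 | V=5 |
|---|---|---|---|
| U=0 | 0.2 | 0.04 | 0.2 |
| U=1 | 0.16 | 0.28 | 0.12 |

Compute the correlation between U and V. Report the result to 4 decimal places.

0.0983

E[U] = 0.56,  E[V] = 2.88
E[UV] = 1.72
cov(U,V) = E[UV] − E[U]E[V] = 1.72 − (0.56)(2.88) = 0.1072
Var(U) = 0.2464,  Var(V) = 4.8256
ρ = 0.1072 / √(0.2464·4.8256) ≈ 0.0983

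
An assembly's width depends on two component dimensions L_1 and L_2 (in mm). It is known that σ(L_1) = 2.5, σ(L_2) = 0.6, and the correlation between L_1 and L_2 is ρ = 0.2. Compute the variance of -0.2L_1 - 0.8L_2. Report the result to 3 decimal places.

Var(L_1) = (2.5)² = 6.25;  Var(L_2) = (0.6)² = 0.36
Cov(L_1,L_2) = ρ·σ(L_1)·σ(L_2) = 0.2·2.5·0.6 = 0.3
Var(-0.2L_1 - 0.8L_2) = (-0.2)²·Var(L_1) + (-0.8)²·Var(L_2) + 2·(-0.2)·(-0.8)·Cov(L_1,L_2)
= 0.04·6.25 + 0.64·0.36 + 0.32·0.3 = 0.5764

0.576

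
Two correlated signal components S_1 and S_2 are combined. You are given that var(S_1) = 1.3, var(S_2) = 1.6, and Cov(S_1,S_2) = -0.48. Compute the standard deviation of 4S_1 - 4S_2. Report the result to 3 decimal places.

var(4S_1 - 4S_2) = (4)²·var(S_1) + (-4)²·var(S_2) + 2·(4)·(-4)·Cov(S_1,S_2)
= 16·1.3 + 16·1.6 + -32·-0.48 = 61.76
SD(4S_1 - 4S_2) = √61.76 ≈ 7.859

7.859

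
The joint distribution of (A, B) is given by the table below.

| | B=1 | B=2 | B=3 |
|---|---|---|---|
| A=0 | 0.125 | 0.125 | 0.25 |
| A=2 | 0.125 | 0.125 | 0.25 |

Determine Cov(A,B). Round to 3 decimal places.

0.000

E[A] = 1,  E[B] = 2.25
E[AB] = 2.25
Cov(A,B) = E[AB] − E[A]E[B] = 2.25 − (1)(2.25) = 0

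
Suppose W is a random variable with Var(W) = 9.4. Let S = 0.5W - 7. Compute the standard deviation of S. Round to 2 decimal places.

Var(0.5W - 7) = (0.5)²·9.4 = 2.35
SD(S) = √2.35 ≈ 1.53

1.53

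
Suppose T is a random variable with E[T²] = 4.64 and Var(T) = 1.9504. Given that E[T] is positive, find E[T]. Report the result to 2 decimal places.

(E[T])² = E[T²] − Var(T) = 4.64 − 1.9504 = 2.6896
E[T] = √2.6896 = 1.64

1.64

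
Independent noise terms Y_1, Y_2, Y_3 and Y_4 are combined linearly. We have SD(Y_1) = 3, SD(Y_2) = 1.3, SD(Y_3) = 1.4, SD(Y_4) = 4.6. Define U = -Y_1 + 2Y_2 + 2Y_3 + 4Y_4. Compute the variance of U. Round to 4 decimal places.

362.1600

V(Y_1) = 9, V(Y_2) = 1.69, V(Y_3) = 1.96, V(Y_4) = 21.16
By independence, V(U) = (-1)²V(Y_1) + (2)²V(Y_2) + (2)²V(Y_3) + (4)²V(Y_4)
= (-1)²·9 + (2)²·1.69 + (2)²·1.96 + (4)²·21.16 = 362.16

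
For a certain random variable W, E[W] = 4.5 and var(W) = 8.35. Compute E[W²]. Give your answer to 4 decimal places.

28.6000

E[W²] = var(W) + (E[W])² = 8.35 + (4.5)² = 28.6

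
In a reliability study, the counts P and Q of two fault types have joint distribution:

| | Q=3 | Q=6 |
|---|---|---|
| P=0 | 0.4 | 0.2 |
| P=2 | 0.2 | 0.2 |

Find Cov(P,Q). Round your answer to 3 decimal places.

0.240

E[P] = 0.8,  E[Q] = 4.2
E[PQ] = 3.6
Cov(P,Q) = E[PQ] − E[P]E[Q] = 3.6 − (0.8)(4.2) = 0.24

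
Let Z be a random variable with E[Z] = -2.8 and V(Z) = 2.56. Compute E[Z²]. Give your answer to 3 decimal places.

10.400

E[Z²] = V(Z) + (E[Z])² = 2.56 + (-2.8)² = 10.4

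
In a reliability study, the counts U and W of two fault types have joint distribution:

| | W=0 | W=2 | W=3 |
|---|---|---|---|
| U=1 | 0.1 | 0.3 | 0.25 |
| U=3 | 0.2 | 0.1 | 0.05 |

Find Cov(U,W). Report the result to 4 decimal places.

-0.4900

E[U] = 1.7,  E[W] = 1.7
E[UW] = 2.4
Cov(U,W) = E[UW] − E[U]E[W] = 2.4 − (1.7)(1.7) = -0.49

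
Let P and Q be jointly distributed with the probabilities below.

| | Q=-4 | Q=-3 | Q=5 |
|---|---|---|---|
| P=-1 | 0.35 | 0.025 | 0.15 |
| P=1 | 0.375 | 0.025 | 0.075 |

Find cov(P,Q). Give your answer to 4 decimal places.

E[P] = -0.05,  E[Q] = -1.925
E[PQ] = -0.475
cov(P,Q) = E[PQ] − E[P]E[Q] = -0.475 − (-0.05)(-1.925) = -0.57125

-0.5713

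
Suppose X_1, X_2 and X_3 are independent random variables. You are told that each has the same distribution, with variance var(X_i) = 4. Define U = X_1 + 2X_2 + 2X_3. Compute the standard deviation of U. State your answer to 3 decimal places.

6.000

By independence, var(U) = (1)²var(X_1) + (2)²var(X_2) + (2)²var(X_3)
= (1)²·4 + (2)²·4 + (2)²·4 = 36
SD(U) = √36 ≈ 6.000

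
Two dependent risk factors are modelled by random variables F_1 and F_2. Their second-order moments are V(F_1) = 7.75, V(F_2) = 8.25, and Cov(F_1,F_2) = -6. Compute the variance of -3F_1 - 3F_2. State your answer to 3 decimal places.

V(-3F_1 - 3F_2) = (-3)²·V(F_1) + (-3)²·V(F_2) + 2·(-3)·(-3)·Cov(F_1,F_2)
= 9·7.75 + 9·8.25 + 18·-6 = 36

36.000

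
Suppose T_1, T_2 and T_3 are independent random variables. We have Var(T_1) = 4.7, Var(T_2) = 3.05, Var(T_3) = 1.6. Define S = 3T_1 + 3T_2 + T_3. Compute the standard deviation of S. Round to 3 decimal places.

8.447

By independence, Var(S) = (3)²Var(T_1) + (3)²Var(T_2) + (1)²Var(T_3)
= (3)²·4.7 + (3)²·3.05 + (1)²·1.6 = 71.35
SD(S) = √71.35 ≈ 8.447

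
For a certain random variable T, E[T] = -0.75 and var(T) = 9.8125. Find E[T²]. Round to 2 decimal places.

E[T²] = var(T) + (E[T])² = 9.8125 + (-0.75)² = 10.375

10.38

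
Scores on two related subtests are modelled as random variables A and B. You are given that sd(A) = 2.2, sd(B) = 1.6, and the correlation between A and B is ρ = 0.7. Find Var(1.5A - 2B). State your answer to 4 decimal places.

Var(A) = (2.2)² = 4.84;  Var(B) = (1.6)² = 2.56
cov(A,B) = ρ·sd(A)·sd(B) = 0.7·2.2·1.6 = 2.464
Var(1.5A - 2B) = (1.5)²·Var(A) + (-2)²·Var(B) + 2·(1.5)·(-2)·cov(A,B)
= 2.25·4.84 + 4·2.56 + -6·2.464 = 6.346

6.3460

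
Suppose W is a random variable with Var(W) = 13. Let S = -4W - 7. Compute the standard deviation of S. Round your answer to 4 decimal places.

14.4222

Var(-4W - 7) = (-4)²·13 = 208
sd(S) = √208 ≈ 14.4222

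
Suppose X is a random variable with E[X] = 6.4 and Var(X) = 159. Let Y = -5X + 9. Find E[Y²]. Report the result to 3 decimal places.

4504.000

E[-5X + 9] = -5·6.4 + 9 = -23
Var(-5X + 9) = (-5)²·159 = 3975
E[Y²] = Var(Y) + (E[Y])² = 3975 + (-23)² = 4504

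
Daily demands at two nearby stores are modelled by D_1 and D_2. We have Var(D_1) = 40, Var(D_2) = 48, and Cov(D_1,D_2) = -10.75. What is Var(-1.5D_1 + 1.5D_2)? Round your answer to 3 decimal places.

246.375

Var(-1.5D_1 + 1.5D_2) = (-1.5)²·Var(D_1) + (1.5)²·Var(D_2) + 2·(-1.5)·(1.5)·Cov(D_1,D_2)
= 2.25·40 + 2.25·48 + -4.5·-10.75 = 246.375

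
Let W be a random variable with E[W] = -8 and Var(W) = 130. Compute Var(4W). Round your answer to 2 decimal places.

2080.00

Var(4W) = (4)²·Var(W) = 16·130 = 2080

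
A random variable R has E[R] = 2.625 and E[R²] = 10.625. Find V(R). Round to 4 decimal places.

V(R) = 10.625 − (2.625)² = 3.734375

3.7344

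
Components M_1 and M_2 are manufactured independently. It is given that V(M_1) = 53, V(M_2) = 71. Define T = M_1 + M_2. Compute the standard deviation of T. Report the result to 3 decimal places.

11.136

By independence, V(T) = (1)²V(M_1) + (1)²V(M_2)
= (1)²·53 + (1)²·71 = 124
SD(T) = √124 ≈ 11.136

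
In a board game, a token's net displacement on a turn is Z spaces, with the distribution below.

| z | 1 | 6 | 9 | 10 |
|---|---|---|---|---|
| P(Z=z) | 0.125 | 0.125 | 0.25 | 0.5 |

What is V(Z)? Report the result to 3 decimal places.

8.859

E[Z] = (1)(0.125) + (6)(0.125) + (9)(0.25) + (10)(0.5) = 8.125
E[Z²] = (1)²(0.125) + (6)²(0.125) + (9)²(0.25) + (10)²(0.5) = 74.875
V(Z) = E[Z²] − (E[Z])² = 74.875 − (8.125)² = 8.859375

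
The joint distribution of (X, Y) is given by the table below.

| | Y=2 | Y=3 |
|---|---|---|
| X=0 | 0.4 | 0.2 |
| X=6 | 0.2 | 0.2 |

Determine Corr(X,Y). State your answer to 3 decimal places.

E[X] = 2.4,  E[Y] = 2.4
E[XY] = 6
Cov(X,Y) = E[XY] − E[X]E[Y] = 6 − (2.4)(2.4) = 0.24
V(X) = 8.64,  V(Y) = 0.24
ρ = 0.24 / √(8.64·0.24) ≈ 0.167

0.167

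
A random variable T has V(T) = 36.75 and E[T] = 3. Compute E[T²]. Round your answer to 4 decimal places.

45.7500

E[T²] = V(T) + (E[T])² = 36.75 + (3)² = 45.75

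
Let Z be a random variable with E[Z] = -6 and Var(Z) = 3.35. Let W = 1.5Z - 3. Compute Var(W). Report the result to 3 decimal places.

Var(1.5Z - 3) = (1.5)²·Var(Z) = 2.25·3.35 = 7.5375

7.538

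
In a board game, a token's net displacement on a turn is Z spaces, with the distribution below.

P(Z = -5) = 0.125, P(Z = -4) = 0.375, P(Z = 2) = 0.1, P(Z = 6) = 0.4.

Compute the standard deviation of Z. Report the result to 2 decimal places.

E[Z] = (-5)(0.125) + (-4)(0.375) + (2)(0.1) + (6)(0.4) = 0.475
E[Z²] = (-5)²(0.125) + (-4)²(0.375) + (2)²(0.1) + (6)²(0.4) = 23.925
var(Z) = E[Z²] − (E[Z])² = 23.925 − (0.475)² = 23.699375
σ(Z) = √23.699375 ≈ 4.87

4.87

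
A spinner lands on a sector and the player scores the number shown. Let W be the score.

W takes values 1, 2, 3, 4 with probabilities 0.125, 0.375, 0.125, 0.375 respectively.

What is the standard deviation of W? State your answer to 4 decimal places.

1.0897

E[W] = (1)(0.125) + (2)(0.375) + (3)(0.125) + (4)(0.375) = 2.75
E[W²] = (1)²(0.125) + (2)²(0.375) + (3)²(0.125) + (4)²(0.375) = 8.75
var(W) = E[W²] − (E[W])² = 8.75 − (2.75)² = 1.1875
sd(W) = √1.1875 ≈ 1.0897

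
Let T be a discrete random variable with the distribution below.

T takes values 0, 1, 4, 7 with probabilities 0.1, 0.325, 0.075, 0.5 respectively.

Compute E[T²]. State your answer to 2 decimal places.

E[T²] = (0)²(0.1) + (1)²(0.325) + (4)²(0.075) + (7)²(0.5) = 26.025

26.03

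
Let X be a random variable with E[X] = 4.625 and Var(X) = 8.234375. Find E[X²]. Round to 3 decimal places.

E[X²] = Var(X) + (E[X])² = 8.234375 + (4.625)² = 29.625

29.625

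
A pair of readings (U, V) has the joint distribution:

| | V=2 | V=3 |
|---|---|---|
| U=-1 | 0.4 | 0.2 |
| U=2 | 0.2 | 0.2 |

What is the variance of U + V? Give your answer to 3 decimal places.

2.640

E[U] = 0.2,  E[V] = 2.4,  E[UV] = 0.6
Var(U) = 2.2 − (0.2)² = 2.16;  Var(V) = 6 − (2.4)² = 0.24
Cov(U,V) = 0.6 − (0.2)(2.4) = 0.12
Var(U + V) = (1)²·2.16 + (1)²·0.24 + 2·(1)·(1)·0.12 = 2.64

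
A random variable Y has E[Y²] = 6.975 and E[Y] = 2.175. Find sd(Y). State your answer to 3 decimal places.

var(Y) = 6.975 − (2.175)² = 2.244375
sd(Y) = √2.244375 ≈ 1.498

1.498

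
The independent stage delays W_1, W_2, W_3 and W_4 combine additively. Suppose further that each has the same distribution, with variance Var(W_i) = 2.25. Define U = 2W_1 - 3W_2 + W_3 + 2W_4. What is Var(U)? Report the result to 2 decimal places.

40.50

By independence, Var(U) = (2)²Var(W_1) + (-3)²Var(W_2) + (1)²Var(W_3) + (2)²Var(W_4)
= (2)²·2.25 + (-3)²·2.25 + (1)²·2.25 + (2)²·2.25 = 40.5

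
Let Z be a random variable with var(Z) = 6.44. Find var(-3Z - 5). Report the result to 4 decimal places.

var(-3Z - 5) = (-3)²·var(Z) = 9·6.44 = 57.96

57.9600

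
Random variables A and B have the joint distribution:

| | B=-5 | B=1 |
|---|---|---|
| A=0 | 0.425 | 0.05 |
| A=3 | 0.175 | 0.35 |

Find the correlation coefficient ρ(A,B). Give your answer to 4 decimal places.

0.5723

E[A] = 1.575,  E[B] = -2.6
E[AB] = -1.575
Cov(A,B) = E[AB] − E[A]E[B] = -1.575 − (1.575)(-2.6) = 2.52
Var(A) = 2.244375,  Var(B) = 8.64
ρ = 2.52 / √(2.244375·8.64) ≈ 0.5723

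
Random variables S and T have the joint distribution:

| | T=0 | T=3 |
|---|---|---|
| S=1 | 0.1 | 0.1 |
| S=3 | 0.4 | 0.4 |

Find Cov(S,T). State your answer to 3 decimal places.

E[S] = 2.6,  E[T] = 1.5
E[ST] = 3.9
Cov(S,T) = E[ST] − E[S]E[T] = 3.9 − (2.6)(1.5) = 0

0.000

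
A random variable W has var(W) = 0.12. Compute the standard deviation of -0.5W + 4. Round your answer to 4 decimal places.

0.1732

var(-0.5W + 4) = (-0.5)²·0.12 = 0.03
σ(-0.5W + 4) = √0.03 ≈ 0.1732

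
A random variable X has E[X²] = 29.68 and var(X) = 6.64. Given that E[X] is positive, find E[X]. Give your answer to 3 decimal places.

(E[X])² = E[X²] − var(X) = 29.68 − 6.64 = 23.04
E[X] = √23.04 = 4.8

4.800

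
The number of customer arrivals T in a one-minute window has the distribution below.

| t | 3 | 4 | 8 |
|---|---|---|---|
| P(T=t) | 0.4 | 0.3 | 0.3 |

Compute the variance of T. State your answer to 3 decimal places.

E[T] = (3)(0.4) + (4)(0.3) + (8)(0.3) = 4.8
E[T²] = (3)²(0.4) + (4)²(0.3) + (8)²(0.3) = 27.6
Var(T) = E[T²] − (E[T])² = 27.6 − (4.8)² = 4.56

4.560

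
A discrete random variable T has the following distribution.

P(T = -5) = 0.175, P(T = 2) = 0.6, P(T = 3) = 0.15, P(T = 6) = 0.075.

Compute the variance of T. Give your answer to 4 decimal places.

9.3244

E[T] = (-5)(0.175) + (2)(0.6) + (3)(0.15) + (6)(0.075) = 1.225
E[T²] = (-5)²(0.175) + (2)²(0.6) + (3)²(0.15) + (6)²(0.075) = 10.825
Var(T) = E[T²] − (E[T])² = 10.825 − (1.225)² = 9.324375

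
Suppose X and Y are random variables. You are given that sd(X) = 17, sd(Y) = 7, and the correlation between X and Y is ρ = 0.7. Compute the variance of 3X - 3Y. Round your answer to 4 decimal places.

V(X) = (17)² = 289;  V(Y) = (7)² = 49
Cov(X,Y) = ρ·sd(X)·sd(Y) = 0.7·17·7 = 83.3
V(3X - 3Y) = (3)²·V(X) + (-3)²·V(Y) + 2·(3)·(-3)·Cov(X,Y)
= 9·289 + 9·49 + -18·83.3 = 1542.6

1542.6000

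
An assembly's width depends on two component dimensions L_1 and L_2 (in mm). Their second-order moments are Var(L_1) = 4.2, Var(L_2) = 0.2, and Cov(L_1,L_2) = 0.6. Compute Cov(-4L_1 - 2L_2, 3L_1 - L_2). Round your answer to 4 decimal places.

-51.2000

Cov(-4L_1 - 2L_2, 3L_1 - L_2) = (-4)(3)Var(L_1) + (-2)(-1)Var(L_2) + [(-4)(-1) + (-2)(3)]Cov(L_1,L_2)
= -12·4.2 + 2·0.2 + -2·0.6 = -51.2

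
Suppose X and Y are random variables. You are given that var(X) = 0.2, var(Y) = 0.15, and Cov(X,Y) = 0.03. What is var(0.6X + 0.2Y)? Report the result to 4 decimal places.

var(0.6X + 0.2Y) = (0.6)²·var(X) + (0.2)²·var(Y) + 2·(0.6)·(0.2)·Cov(X,Y)
= 0.36·0.2 + 0.04·0.15 + 0.24·0.03 = 0.0852

0.0852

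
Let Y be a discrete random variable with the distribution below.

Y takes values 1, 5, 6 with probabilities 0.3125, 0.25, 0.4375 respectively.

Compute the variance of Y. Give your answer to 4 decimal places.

4.7773

E[Y] = (1)(0.3125) + (5)(0.25) + (6)(0.4375) = 4.1875
E[Y²] = (1)²(0.3125) + (5)²(0.25) + (6)²(0.4375) = 22.3125
var(Y) = E[Y²] − (E[Y])² = 22.3125 − (4.1875)² = 4.77734375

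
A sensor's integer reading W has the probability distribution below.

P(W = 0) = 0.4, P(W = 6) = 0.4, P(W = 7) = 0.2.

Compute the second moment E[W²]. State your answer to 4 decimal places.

24.2000

E[W²] = (0)²(0.4) + (6)²(0.4) + (7)²(0.2) = 24.2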